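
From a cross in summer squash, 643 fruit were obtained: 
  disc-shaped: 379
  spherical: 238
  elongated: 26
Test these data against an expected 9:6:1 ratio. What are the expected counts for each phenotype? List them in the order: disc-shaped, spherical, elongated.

The 9:6:1 ratio has 16 parts, so with N = 643 the expected counts are:
  disc-shaped: 643 × 9/16 = 361.6875
  spherical: 643 × 6/16 = 241.125
  elongated: 643 × 1/16 = 40.1875

361.6875, 241.125, 40.1875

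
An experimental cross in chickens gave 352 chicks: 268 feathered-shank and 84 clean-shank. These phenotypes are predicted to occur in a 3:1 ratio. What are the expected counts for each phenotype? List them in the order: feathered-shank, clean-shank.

Expected counts for N = 352 under a 3:1 ratio (total parts = 4):
  feathered-shank: 352 × 3/4 = 264
  clean-shank: 352 × 1/4 = 88

264, 88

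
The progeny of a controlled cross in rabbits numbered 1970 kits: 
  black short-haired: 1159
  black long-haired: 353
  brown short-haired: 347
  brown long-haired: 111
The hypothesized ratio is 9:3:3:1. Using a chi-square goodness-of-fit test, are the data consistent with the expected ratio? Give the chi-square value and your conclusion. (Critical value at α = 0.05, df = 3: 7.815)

5.611; consistent

Total ratio parts = 16. Expected numbers out of 1970:
  black short-haired: 1970 × 9/16 = 1108.125
  black long-haired: 1970 × 3/16 = 369.375
  brown short-haired: 1970 × 3/16 = 369.375
  brown long-haired: 1970 × 1/16 = 123.125
χ² = Σ (O − E)² / E
  black short-haired: (1159 − 1108.125)² / 1108.125 = 2.3357
  black long-haired: (353 − 369.375)² / 369.375 = 0.7259
  brown short-haired: (347 − 369.375)² / 369.375 = 1.3554
  brown long-haired: (111 − 123.125)² / 123.125 = 1.1940
χ² = 2.3357 + 0.7259 + 1.3554 + 1.1940 = 5.611
Degrees of freedom = 4 − 1 = 3; critical value at α = 0.05 is 7.815.
Since 5.611 < 7.815, we fail to reject the null hypothesis — the data are consistent with the 9:3:3:1 ratio.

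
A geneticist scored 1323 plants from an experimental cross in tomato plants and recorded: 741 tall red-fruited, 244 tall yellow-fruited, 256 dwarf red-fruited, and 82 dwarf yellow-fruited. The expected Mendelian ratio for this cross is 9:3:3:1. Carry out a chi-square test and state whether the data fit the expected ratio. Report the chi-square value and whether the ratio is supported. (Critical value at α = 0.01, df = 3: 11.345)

0.340; consistent

The 9:3:3:1 ratio has 16 parts, so with N = 1323 the expected counts are:
  tall red-fruited: 1323 × 9/16 = 744.1875
  tall yellow-fruited: 1323 × 3/16 = 248.0625
  dwarf red-fruited: 1323 × 3/16 = 248.0625
  dwarf yellow-fruited: 1323 × 1/16 = 82.6875
χ² = Σ (O − E)² / E
  tall red-fruited: (741 − 744.1875)² / 744.1875 = 0.0137
  tall yellow-fruited: (244 − 248.0625)² / 248.0625 = 0.0665
  dwarf red-fruited: (256 − 248.0625)² / 248.0625 = 0.2540
  dwarf yellow-fruited: (82 − 82.6875)² / 82.6875 = 0.0057
χ² = 0.0137 + 0.0665 + 0.2540 + 0.0057 = 0.3399 ≈ 0.340
Degrees of freedom = 4 − 1 = 3; critical value at α = 0.01 is 11.345.
Since 0.340 < 11.345, we fail to reject the null hypothesis — the data are consistent with the 9:3:3:1 ratio.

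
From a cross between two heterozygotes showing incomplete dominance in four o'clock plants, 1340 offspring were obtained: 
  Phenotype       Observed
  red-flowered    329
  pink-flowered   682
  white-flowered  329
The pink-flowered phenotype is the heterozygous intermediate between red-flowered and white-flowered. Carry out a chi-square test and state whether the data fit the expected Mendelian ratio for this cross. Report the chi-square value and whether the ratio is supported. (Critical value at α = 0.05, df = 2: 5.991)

0.430; consistent

With incomplete dominance, a heterozygote × heterozygote cross gives a 1:2:1 phenotypic ratio.
The 1:2:1 ratio has 4 parts, so with N = 1340 the expected counts are:
  red-flowered: 1340 × 1/4 = 335
  pink-flowered: 1340 × 2/4 = 670
  white-flowered: 1340 × 1/4 = 335
χ² = Σ (O − E)² / E
  red-flowered: (329 − 335)² / 335 = 0.1075
  pink-flowered: (682 − 670)² / 670 = 0.2149
  white-flowered: (329 − 335)² / 335 = 0.1075
χ² = 0.1075 + 0.2149 + 0.1075 = 0.4299 ≈ 0.430
Degrees of freedom = 3 − 1 = 2; critical value at α = 0.05 is 5.991.
Since 0.430 < 5.991, we fail to reject the null hypothesis — the data are consistent with the 1:2:1 ratio.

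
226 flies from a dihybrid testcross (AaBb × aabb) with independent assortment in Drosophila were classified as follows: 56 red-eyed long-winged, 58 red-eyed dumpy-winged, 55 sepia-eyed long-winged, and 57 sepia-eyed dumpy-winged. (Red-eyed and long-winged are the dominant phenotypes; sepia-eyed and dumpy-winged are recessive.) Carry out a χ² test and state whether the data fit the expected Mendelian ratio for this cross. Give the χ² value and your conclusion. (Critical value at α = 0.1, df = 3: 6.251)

A dihybrid testcross with independent assortment gives a 1:1:1:1 ratio.
The 1:1:1:1 ratio has 4 parts, so with N = 226 the expected counts are:
  red-eyed long-winged: 226 × 1/4 = 56.5
  red-eyed dumpy-winged: 226 × 1/4 = 56.5
  sepia-eyed long-winged: 226 × 1/4 = 56.5
  sepia-eyed dumpy-winged: 226 × 1/4 = 56.5
χ² = Σ (O − E)² / E
  red-eyed long-winged: (56 − 56.5)² / 56.5 = 0.0044
  red-eyed dumpy-winged: (58 − 56.5)² / 56.5 = 0.0398
  sepia-eyed long-winged: (55 − 56.5)² / 56.5 = 0.0398
  sepia-eyed dumpy-winged: (57 − 56.5)² / 56.5 = 0.0044
χ² = 0.0044 + 0.0398 + 0.0398 + 0.0044 = 0.0884 ≈ 0.088
Degrees of freedom = 4 − 1 = 3; critical value at α = 0.1 is 6.251.
Since 0.088 < 6.251, we fail to reject the null hypothesis — the data are consistent with the 1:1:1:1 ratio.

0.088; consistent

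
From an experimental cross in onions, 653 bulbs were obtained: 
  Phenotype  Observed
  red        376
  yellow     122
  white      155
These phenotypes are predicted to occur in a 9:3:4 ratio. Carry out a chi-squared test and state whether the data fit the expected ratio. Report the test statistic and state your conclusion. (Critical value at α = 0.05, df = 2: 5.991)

Under the 9:3:4 hypothesis (Σ ratio = 16, N = 653):
  red: 653 × 9/16 = 367.3125
  yellow: 653 × 3/16 = 122.4375
  white: 653 × 4/16 = 163.25
χ² = Σ (O − E)² / E
  red: (376 − 367.3125)² / 367.3125 = 0.2055
  yellow: (122 − 122.4375)² / 122.4375 = 0.0016
  white: (155 − 163.25)² / 163.25 = 0.4169
χ² = 0.2055 + 0.0016 + 0.4169 = 0.624
Degrees of freedom = 3 − 1 = 2; critical value at α = 0.05 is 5.991.
Since 0.624 < 5.991, we fail to reject the null hypothesis — the data are consistent with the 9:3:4 ratio.

0.624; consistent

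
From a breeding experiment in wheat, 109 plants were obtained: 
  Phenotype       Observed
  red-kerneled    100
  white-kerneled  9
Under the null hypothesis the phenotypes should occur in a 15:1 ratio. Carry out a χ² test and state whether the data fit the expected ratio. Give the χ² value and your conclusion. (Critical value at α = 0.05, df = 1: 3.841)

0.749; consistent

Expected counts for N = 109 under a 15:1 ratio (total parts = 16):
  red-kerneled: 109 × 15/16 = 102.1875
  white-kerneled: 109 × 1/16 = 6.8125
χ² = Σ (O − E)² / E
  red-kerneled: (100 − 102.1875)² / 102.1875 = 0.0468
  white-kerneled: (9 − 6.8125)² / 6.8125 = 0.7024
χ² = 0.0468 + 0.7024 = 0.7492 ≈ 0.749
Degrees of freedom = 2 − 1 = 1; critical value at α = 0.05 is 3.841.
Since 0.749 < 3.841, we fail to reject the null hypothesis — the data are consistent with the 15:1 ratio.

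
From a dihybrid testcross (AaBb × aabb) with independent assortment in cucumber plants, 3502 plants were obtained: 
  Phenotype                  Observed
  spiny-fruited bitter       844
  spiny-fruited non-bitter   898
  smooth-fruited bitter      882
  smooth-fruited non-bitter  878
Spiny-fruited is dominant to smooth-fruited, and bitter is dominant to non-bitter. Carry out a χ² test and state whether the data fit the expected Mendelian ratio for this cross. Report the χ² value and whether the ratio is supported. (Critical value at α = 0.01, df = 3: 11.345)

A dihybrid testcross with independent assortment gives a 1:1:1:1 ratio.
Under the 1:1:1:1 hypothesis (Σ ratio = 4, N = 3502):
  spiny-fruited bitter: 3502 × 1/4 = 875.5
  spiny-fruited non-bitter: 3502 × 1/4 = 875.5
  smooth-fruited bitter: 3502 × 1/4 = 875.5
  smooth-fruited non-bitter: 3502 × 1/4 = 875.5
χ² = Σ (O − E)² / E
  spiny-fruited bitter: (844 − 875.5)² / 875.5 = 1.1334
  spiny-fruited non-bitter: (898 − 875.5)² / 875.5 = 0.5782
  smooth-fruited bitter: (882 − 875.5)² / 875.5 = 0.0483
  smooth-fruited non-bitter: (878 − 875.5)² / 875.5 = 0.0071
χ² = 1.1334 + 0.5782 + 0.0483 + 0.0071 = 1.767
Degrees of freedom = 4 − 1 = 3; critical value at α = 0.01 is 11.345.
Since 1.767 < 11.345, we fail to reject the null hypothesis — the data are consistent with the 1:1:1:1 ratio.

1.767; consistent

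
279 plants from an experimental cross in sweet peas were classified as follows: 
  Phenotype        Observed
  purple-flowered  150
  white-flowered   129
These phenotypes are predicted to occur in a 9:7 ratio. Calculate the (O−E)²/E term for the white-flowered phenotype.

0.394

Total ratio parts = 16. Expected numbers out of 279:
  purple-flowered: 279 × 9/16 = 156.9375
  white-flowered: 279 × 7/16 = 122.0625
Contribution of white-flowered: (129 − 122.0625)² / 122.0625 = 0.3943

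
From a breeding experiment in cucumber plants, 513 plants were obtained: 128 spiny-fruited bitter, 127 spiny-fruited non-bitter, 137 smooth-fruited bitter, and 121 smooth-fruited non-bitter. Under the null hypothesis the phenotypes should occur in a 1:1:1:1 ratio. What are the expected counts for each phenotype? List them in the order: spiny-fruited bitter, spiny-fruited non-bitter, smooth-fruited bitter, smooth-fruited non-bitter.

Total ratio parts = 4. Expected numbers out of 513:
  spiny-fruited bitter: 513 × 1/4 = 128.25
  spiny-fruited non-bitter: 513 × 1/4 = 128.25
  smooth-fruited bitter: 513 × 1/4 = 128.25
  smooth-fruited non-bitter: 513 × 1/4 = 128.25

128.25, 128.25, 128.25, 128.25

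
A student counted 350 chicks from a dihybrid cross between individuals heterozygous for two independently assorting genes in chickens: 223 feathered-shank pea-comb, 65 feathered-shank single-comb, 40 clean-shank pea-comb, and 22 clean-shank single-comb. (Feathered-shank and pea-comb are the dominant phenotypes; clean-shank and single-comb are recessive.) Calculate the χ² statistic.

13.479

A dihybrid F₂ with independent assortment and complete dominance at both loci gives a 9:3:3:1 phenotypic ratio.
Total ratio parts = 16. Expected numbers out of 350:
  feathered-shank pea-comb: 350 × 9/16 = 196.875
  feathered-shank single-comb: 350 × 3/16 = 65.625
  clean-shank pea-comb: 350 × 3/16 = 65.625
  clean-shank single-comb: 350 × 1/16 = 21.875
χ² = Σ (O − E)² / E
  feathered-shank pea-comb: (223 − 196.875)² / 196.875 = 3.4667
  feathered-shank single-comb: (65 − 65.625)² / 65.625 = 0.0060
  clean-shank pea-comb: (40 − 65.625)² / 65.625 = 10.0060
  clean-shank single-comb: (22 − 21.875)² / 21.875 = 0.0007
χ² = 3.4667 + 0.0060 + 10.0060 + 0.0007 = 13.4794 ≈ 13.479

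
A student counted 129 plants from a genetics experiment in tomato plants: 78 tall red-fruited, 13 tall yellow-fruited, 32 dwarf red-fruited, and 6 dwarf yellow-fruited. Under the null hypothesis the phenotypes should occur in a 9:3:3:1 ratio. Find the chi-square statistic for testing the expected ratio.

Total ratio parts = 16. Expected numbers out of 129:
  tall red-fruited: 129 × 9/16 = 72.5625
  tall yellow-fruited: 129 × 3/16 = 24.1875
  dwarf red-fruited: 129 × 3/16 = 24.1875
  dwarf yellow-fruited: 129 × 1/16 = 8.0625
χ² = Σ (O − E)² / E
  tall red-fruited: (78 − 72.5625)² / 72.5625 = 0.4075
  tall yellow-fruited: (13 − 24.1875)² / 24.1875 = 5.1746
  dwarf red-fruited: (32 − 24.1875)² / 24.1875 = 2.5234
  dwarf yellow-fruited: (6 − 8.0625)² / 8.0625 = 0.5276
χ² = 0.4075 + 5.1746 + 2.5234 + 0.5276 = 8.6331 ≈ 8.633

8.633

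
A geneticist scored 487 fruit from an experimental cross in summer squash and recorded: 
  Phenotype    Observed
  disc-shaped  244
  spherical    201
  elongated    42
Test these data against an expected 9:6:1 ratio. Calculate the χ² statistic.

Expected counts for N = 487 under a 9:6:1 ratio (total parts = 16):
  disc-shaped: 487 × 9/16 = 273.9375
  spherical: 487 × 6/16 = 182.625
  elongated: 487 × 1/16 = 30.4375
χ² = Σ (O − E)² / E
  disc-shaped: (244 − 273.9375)² / 273.9375 = 3.2717
  spherical: (201 − 182.625)² / 182.625 = 1.8488
  elongated: (42 − 30.4375)² / 30.4375 = 4.3923
χ² = 3.2717 + 1.8488 + 4.3923 = 9.5128 ≈ 9.513

9.513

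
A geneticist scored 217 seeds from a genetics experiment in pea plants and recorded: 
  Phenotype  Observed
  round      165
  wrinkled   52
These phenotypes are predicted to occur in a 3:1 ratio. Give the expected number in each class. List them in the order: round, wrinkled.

162.75, 54.25

Under the 3:1 hypothesis (Σ ratio = 4, N = 217):
  round: 217 × 3/4 = 162.75
  wrinkled: 217 × 1/4 = 54.25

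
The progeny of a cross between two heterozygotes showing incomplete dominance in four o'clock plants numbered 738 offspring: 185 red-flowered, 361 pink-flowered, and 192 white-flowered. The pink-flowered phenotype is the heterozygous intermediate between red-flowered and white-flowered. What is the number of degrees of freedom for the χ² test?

With incomplete dominance, a heterozygote × heterozygote cross gives a 1:2:1 phenotypic ratio.
A goodness-of-fit test with 3 phenotype classes has df = 3 − 1 = 2.

2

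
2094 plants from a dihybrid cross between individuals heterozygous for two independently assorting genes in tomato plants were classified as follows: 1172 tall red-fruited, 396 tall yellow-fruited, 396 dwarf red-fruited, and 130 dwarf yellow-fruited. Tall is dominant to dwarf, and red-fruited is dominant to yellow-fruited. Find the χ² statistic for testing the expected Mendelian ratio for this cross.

0.093

A dihybrid F₂ with independent assortment and complete dominance at both loci gives a 9:3:3:1 phenotypic ratio.
Under the 9:3:3:1 hypothesis (Σ ratio = 16, N = 2094):
  tall red-fruited: 2094 × 9/16 = 1177.875
  tall yellow-fruited: 2094 × 3/16 = 392.625
  dwarf red-fruited: 2094 × 3/16 = 392.625
  dwarf yellow-fruited: 2094 × 1/16 = 130.875
χ² = Σ (O − E)² / E
  tall red-fruited: (1172 − 1177.875)² / 1177.875 = 0.0293
  tall yellow-fruited: (396 − 392.625)² / 392.625 = 0.0290
  dwarf red-fruited: (396 − 392.625)² / 392.625 = 0.0290
  dwarf yellow-fruited: (130 − 130.875)² / 130.875 = 0.0059
χ² = 0.0293 + 0.0290 + 0.0290 + 0.0059 = 0.0932 ≈ 0.093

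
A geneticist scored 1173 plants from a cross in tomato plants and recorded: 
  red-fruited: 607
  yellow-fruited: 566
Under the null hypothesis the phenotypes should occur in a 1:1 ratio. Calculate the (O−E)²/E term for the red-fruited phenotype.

Total ratio parts = 2. Expected numbers out of 1173:
  red-fruited: 1173 × 1/2 = 586.5
  yellow-fruited: 1173 × 1/2 = 586.5
Contribution of red-fruited: (607 − 586.5)² / 586.5 = 0.7165

0.717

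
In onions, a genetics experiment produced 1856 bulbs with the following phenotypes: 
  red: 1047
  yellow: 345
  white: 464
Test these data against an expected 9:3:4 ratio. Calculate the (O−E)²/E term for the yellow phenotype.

0.026

Total ratio parts = 16. Expected numbers out of 1856:
  red: 1856 × 9/16 = 1044
  yellow: 1856 × 3/16 = 348
  white: 1856 × 4/16 = 464
Contribution of yellow: (345 − 348)² / 348 = 0.0259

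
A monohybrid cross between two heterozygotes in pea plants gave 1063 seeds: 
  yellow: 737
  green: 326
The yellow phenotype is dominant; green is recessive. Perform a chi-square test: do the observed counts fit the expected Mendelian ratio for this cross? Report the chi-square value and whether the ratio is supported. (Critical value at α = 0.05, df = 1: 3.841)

For a monohybrid cross between heterozygotes with complete dominance, the expected phenotypic ratio is 3:1.
Total ratio parts = 4. Expected numbers out of 1063:
  yellow: 1063 × 3/4 = 797.25
  green: 1063 × 1/4 = 265.75
χ² = Σ (O − E)² / E
  yellow: (737 − 797.25)² / 797.25 = 4.5532
  green: (326 − 265.75)² / 265.75 = 13.6597
χ² = 4.5532 + 13.6597 = 18.2129 ≈ 18.213
Degrees of freedom = 2 − 1 = 1; critical value at α = 0.05 is 3.841.
Since 18.213 > 3.841, we reject the null hypothesis — the data do not fit the 3:1 ratio.

18.213; not consistent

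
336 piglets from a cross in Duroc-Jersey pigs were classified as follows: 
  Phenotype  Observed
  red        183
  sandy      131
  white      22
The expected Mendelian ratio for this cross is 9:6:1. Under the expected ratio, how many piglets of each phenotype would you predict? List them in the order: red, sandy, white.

Total ratio parts = 16. Expected numbers out of 336:
  red: 336 × 9/16 = 189
  sandy: 336 × 6/16 = 126
  white: 336 × 1/16 = 21

189, 126, 21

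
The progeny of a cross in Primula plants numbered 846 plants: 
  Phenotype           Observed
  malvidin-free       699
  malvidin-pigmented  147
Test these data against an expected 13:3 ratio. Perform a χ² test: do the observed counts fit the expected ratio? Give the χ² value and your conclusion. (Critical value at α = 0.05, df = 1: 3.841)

The 13:3 ratio has 16 parts, so with N = 846 the expected counts are:
  malvidin-free: 846 × 13/16 = 687.375
  malvidin-pigmented: 846 × 3/16 = 158.625
χ² = Σ (O − E)² / E
  malvidin-free: (699 − 687.375)² / 687.375 = 0.1966
  malvidin-pigmented: (147 − 158.625)² / 158.625 = 0.8520
χ² = 0.1966 + 0.8520 = 1.0486 ≈ 1.049
Degrees of freedom = 2 − 1 = 1; critical value at α = 0.05 is 3.841.
Since 1.049 < 3.841, we fail to reject the null hypothesis — the data are consistent with the 13:3 ratio.

1.049; consistent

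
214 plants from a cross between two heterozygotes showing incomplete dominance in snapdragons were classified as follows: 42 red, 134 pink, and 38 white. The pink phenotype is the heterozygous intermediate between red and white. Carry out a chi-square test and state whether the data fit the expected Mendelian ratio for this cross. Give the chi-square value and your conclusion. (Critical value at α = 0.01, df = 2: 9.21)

With incomplete dominance, a heterozygote × heterozygote cross gives a 1:2:1 phenotypic ratio.
The 1:2:1 ratio has 4 parts, so with N = 214 the expected counts are:
  red: 214 × 1/4 = 53.5
  pink: 214 × 2/4 = 107
  white: 214 × 1/4 = 53.5
χ² = Σ (O − E)² / E
  red: (42 − 53.5)² / 53.5 = 2.4720
  pink: (134 − 107)² / 107 = 6.8131
  white: (38 − 53.5)² / 53.5 = 4.4907
χ² = 2.4720 + 6.8131 + 4.4907 = 13.7758 ≈ 13.776
Degrees of freedom = 3 − 1 = 2; critical value at α = 0.01 is 9.21.
Since 13.776 > 9.21, we reject the null hypothesis — the data do not fit the 1:2:1 ratio.

13.776; not consistent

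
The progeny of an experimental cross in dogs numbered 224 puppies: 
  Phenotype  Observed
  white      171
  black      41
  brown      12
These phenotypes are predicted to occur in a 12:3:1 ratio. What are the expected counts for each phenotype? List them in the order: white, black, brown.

Expected counts for N = 224 under a 12:3:1 ratio (total parts = 16):
  white: 224 × 12/16 = 168
  black: 224 × 3/16 = 42
  brown: 224 × 1/16 = 14

168, 42, 14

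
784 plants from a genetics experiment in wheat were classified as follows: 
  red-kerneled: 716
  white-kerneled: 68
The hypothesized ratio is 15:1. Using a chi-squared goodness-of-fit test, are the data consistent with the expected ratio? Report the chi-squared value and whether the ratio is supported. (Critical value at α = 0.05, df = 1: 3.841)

Under the 15:1 hypothesis (Σ ratio = 16, N = 784):
  red-kerneled: 784 × 15/16 = 735
  white-kerneled: 784 × 1/16 = 49
χ² = Σ (O − E)² / E
  red-kerneled: (716 − 735)² / 735 = 0.4912
  white-kerneled: (68 − 49)² / 49 = 7.3673
χ² = 0.4912 + 7.3673 = 7.8585 ≈ 7.859
Degrees of freedom = 2 − 1 = 1; critical value at α = 0.05 is 3.841.
Since 7.859 > 3.841, we reject the null hypothesis — the data do not fit the 15:1 ratio.

7.859; not consistent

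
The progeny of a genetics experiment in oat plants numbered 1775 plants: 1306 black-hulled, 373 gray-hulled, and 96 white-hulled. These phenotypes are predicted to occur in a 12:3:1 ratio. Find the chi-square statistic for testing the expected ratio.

7.343

Total ratio parts = 16. Expected numbers out of 1775:
  black-hulled: 1775 × 12/16 = 1331.25
  gray-hulled: 1775 × 3/16 = 332.8125
  white-hulled: 1775 × 1/16 = 110.9375
χ² = Σ (O − E)² / E
  black-hulled: (1306 − 1331.25)² / 1331.25 = 0.4789
  gray-hulled: (373 − 332.8125)² / 332.8125 = 4.8527
  white-hulled: (96 − 110.9375)² / 110.9375 = 2.0113
χ² = 0.4789 + 4.8527 + 2.0113 = 7.3429 ≈ 7.343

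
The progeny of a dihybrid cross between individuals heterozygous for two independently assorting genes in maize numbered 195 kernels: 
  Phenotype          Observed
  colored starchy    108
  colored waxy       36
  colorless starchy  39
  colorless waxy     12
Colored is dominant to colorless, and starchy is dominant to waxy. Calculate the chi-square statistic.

A dihybrid F₂ with independent assortment and complete dominance at both loci gives a 9:3:3:1 phenotypic ratio.
The 9:3:3:1 ratio has 16 parts, so with N = 195 the expected counts are:
  colored starchy: 195 × 9/16 = 109.6875
  colored waxy: 195 × 3/16 = 36.5625
  colorless starchy: 195 × 3/16 = 36.5625
  colorless waxy: 195 × 1/16 = 12.1875
χ² = Σ (O − E)² / E
  colored starchy: (108 − 109.6875)² / 109.6875 = 0.0260
  colored waxy: (36 − 36.5625)² / 36.5625 = 0.0087
  colorless starchy: (39 − 36.5625)² / 36.5625 = 0.1625
  colorless waxy: (12 − 12.1875)² / 12.1875 = 0.0029
χ² = 0.0260 + 0.0087 + 0.1625 + 0.0029 = 0.2001 ≈ 0.200

0.200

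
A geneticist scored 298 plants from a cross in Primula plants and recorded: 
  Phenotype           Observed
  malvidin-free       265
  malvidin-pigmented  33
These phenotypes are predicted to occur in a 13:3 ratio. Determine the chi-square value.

11.526

Total ratio parts = 16. Expected numbers out of 298:
  malvidin-free: 298 × 13/16 = 242.125
  malvidin-pigmented: 298 × 3/16 = 55.875
χ² = Σ (O − E)² / E
  malvidin-free: (265 − 242.125)² / 242.125 = 2.1611
  malvidin-pigmented: (33 − 55.875)² / 55.875 = 9.3649
χ² = 2.1611 + 9.3649 = 11.526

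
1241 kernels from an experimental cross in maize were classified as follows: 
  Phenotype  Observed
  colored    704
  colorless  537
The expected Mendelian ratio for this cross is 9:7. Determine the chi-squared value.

0.115

The 9:7 ratio has 16 parts, so with N = 1241 the expected counts are:
  colored: 1241 × 9/16 = 698.0625
  colorless: 1241 × 7/16 = 542.9375
χ² = Σ (O − E)² / E
  colored: (704 − 698.0625)² / 698.0625 = 0.0505
  colorless: (537 − 542.9375)² / 542.9375 = 0.0649
χ² = 0.0505 + 0.0649 = 0.1154 ≈ 0.115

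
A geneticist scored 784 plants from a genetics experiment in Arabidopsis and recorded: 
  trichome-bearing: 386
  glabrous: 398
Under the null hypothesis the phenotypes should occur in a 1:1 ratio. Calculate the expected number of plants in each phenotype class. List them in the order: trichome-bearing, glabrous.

392, 392

Under the 1:1 hypothesis (Σ ratio = 2, N = 784):
  trichome-bearing: 784 × 1/2 = 392
  glabrous: 784 × 1/2 = 392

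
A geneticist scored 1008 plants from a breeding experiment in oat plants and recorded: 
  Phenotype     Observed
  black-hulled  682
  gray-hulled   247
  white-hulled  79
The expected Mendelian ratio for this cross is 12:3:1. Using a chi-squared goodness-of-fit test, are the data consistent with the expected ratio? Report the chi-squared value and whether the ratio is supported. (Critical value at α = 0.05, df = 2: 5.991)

29.106; not consistent

Total ratio parts = 16. Expected numbers out of 1008:
  black-hulled: 1008 × 12/16 = 756
  gray-hulled: 1008 × 3/16 = 189
  white-hulled: 1008 × 1/16 = 63
χ² = Σ (O − E)² / E
  black-hulled: (682 − 756)² / 756 = 7.2434
  gray-hulled: (247 − 189)² / 189 = 17.7989
  white-hulled: (79 − 63)² / 63 = 4.0635
χ² = 7.2434 + 17.7989 + 4.0635 = 29.1058 ≈ 29.106
Degrees of freedom = 3 − 1 = 2; critical value at α = 0.05 is 5.991.
Since 29.106 > 5.991, we reject the null hypothesis — the data do not fit the 12:3:1 ratio.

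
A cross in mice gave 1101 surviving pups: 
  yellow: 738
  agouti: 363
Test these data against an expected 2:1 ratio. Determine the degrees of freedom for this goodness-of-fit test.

A goodness-of-fit test with 2 phenotype classes has df = 2 − 1 = 1.

1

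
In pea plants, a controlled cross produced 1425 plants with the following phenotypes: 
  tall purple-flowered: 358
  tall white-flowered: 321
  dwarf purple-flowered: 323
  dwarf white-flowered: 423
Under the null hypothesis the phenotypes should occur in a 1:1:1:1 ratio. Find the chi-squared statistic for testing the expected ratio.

19.107

Expected counts for N = 1425 under a 1:1:1:1 ratio (total parts = 4):
  tall purple-flowered: 1425 × 1/4 = 356.25
  tall white-flowered: 1425 × 1/4 = 356.25
  dwarf purple-flowered: 1425 × 1/4 = 356.25
  dwarf white-flowered: 1425 × 1/4 = 356.25
χ² = Σ (O − E)² / E
  tall purple-flowered: (358 − 356.25)² / 356.25 = 0.0086
  tall white-flowered: (321 − 356.25)² / 356.25 = 3.4879
  dwarf purple-flowered: (323 − 356.25)² / 356.25 = 3.1033
  dwarf white-flowered: (423 − 356.25)² / 356.25 = 12.5068
χ² = 0.0086 + 3.4879 + 3.1033 + 12.5068 = 19.1066 ≈ 19.107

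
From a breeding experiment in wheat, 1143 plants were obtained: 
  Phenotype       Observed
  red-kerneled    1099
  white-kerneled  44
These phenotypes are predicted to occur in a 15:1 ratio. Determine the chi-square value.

Total ratio parts = 16. Expected numbers out of 1143:
  red-kerneled: 1143 × 15/16 = 1071.5625
  white-kerneled: 1143 × 1/16 = 71.4375
χ² = Σ (O − E)² / E
  red-kerneled: (1099 − 1071.5625)² / 1071.5625 = 0.7025
  white-kerneled: (44 − 71.4375)² / 71.4375 = 10.5381
χ² = 0.7025 + 10.5381 = 11.2406 ≈ 11.241

11.241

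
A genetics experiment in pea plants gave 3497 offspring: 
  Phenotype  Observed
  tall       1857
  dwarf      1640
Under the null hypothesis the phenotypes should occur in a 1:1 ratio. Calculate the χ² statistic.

Expected counts for N = 3497 under a 1:1 ratio (total parts = 2):
  tall: 3497 × 1/2 = 1748.5
  dwarf: 3497 × 1/2 = 1748.5
χ² = Σ (O − E)² / E
  tall: (1857 − 1748.5)² / 1748.5 = 6.7328
  dwarf: (1640 − 1748.5)² / 1748.5 = 6.7328
χ² = 6.7328 + 6.7328 = 13.4656 ≈ 13.466

13.466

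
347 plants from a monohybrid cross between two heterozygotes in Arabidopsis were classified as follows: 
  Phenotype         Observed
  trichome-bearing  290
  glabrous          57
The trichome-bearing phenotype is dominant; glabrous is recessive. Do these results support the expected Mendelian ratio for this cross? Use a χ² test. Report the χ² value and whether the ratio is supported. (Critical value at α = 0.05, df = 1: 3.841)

13.603; not consistent

For a monohybrid cross between heterozygotes with complete dominance, the expected phenotypic ratio is 3:1.
Total ratio parts = 4. Expected numbers out of 347:
  trichome-bearing: 347 × 3/4 = 260.25
  glabrous: 347 × 1/4 = 86.75
χ² = Σ (O − E)² / E
  trichome-bearing: (290 − 260.25)² / 260.25 = 3.4008
  glabrous: (57 − 86.75)² / 86.75 = 10.2024
χ² = 3.4008 + 10.2024 = 13.6032 ≈ 13.603
Degrees of freedom = 2 − 1 = 1; critical value at α = 0.05 is 3.841.
Since 13.603 > 3.841, we reject the null hypothesis — the data do not fit the 3:1 ratio.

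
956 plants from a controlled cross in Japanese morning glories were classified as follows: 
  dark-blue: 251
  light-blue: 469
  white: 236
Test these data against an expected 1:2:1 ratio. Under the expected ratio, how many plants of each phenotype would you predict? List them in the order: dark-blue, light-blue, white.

239, 478, 239

Total ratio parts = 4. Expected numbers out of 956:
  dark-blue: 956 × 1/4 = 239
  light-blue: 956 × 2/4 = 478
  white: 956 × 1/4 = 239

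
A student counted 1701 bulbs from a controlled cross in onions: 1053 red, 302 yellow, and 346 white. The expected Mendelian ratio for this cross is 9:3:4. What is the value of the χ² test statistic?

25.338

Expected counts for N = 1701 under a 9:3:4 ratio (total parts = 16):
  red: 1701 × 9/16 = 956.8125
  yellow: 1701 × 3/16 = 318.9375
  white: 1701 × 4/16 = 425.25
χ² = Σ (O − E)² / E
  red: (1053 − 956.8125)² / 956.8125 = 9.6696
  yellow: (302 − 318.9375)² / 318.9375 = 0.8995
  white: (346 − 425.25)² / 425.25 = 14.7691
χ² = 9.6696 + 0.8995 + 14.7691 = 25.3382 ≈ 25.338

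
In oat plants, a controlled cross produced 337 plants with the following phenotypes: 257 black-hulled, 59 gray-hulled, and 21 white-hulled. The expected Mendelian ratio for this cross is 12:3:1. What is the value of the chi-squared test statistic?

Under the 12:3:1 hypothesis (Σ ratio = 16, N = 337):
  black-hulled: 337 × 12/16 = 252.75
  gray-hulled: 337 × 3/16 = 63.1875
  white-hulled: 337 × 1/16 = 21.0625
χ² = Σ (O − E)² / E
  black-hulled: (257 − 252.75)² / 252.75 = 0.0715
  gray-hulled: (59 − 63.1875)² / 63.1875 = 0.2775
  white-hulled: (21 − 21.0625)² / 21.0625 = 0.0002
χ² = 0.0715 + 0.2775 + 0.0002 = 0.3492 ≈ 0.349

0.349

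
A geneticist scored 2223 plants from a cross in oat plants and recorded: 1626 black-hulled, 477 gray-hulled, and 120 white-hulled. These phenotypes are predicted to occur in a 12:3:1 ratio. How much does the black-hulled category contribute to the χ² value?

1.021

Under the 12:3:1 hypothesis (Σ ratio = 16, N = 2223):
  black-hulled: 2223 × 12/16 = 1667.25
  gray-hulled: 2223 × 3/16 = 416.8125
  white-hulled: 2223 × 1/16 = 138.9375
Contribution of black-hulled: (1626 − 1667.25)² / 1667.25 = 1.0206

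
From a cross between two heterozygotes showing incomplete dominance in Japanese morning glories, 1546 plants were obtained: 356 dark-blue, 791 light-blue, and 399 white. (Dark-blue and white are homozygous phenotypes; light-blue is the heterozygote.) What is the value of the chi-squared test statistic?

3.230

With incomplete dominance, a heterozygote × heterozygote cross gives a 1:2:1 phenotypic ratio.
Under the 1:2:1 hypothesis (Σ ratio = 4, N = 1546):
  dark-blue: 1546 × 1/4 = 386.5
  light-blue: 1546 × 2/4 = 773
  white: 1546 × 1/4 = 386.5
χ² = Σ (O − E)² / E
  dark-blue: (356 − 386.5)² / 386.5 = 2.4069
  light-blue: (791 − 773)² / 773 = 0.4191
  white: (399 − 386.5)² / 386.5 = 0.4043
χ² = 2.4069 + 0.4191 + 0.4043 = 3.2303 ≈ 3.230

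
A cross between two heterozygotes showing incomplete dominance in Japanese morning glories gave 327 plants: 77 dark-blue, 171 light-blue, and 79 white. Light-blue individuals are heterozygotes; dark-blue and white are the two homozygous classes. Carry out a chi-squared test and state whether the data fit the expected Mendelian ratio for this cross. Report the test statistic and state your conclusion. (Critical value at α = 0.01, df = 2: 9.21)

0.713; consistent

With incomplete dominance, a heterozygote × heterozygote cross gives a 1:2:1 phenotypic ratio.
Expected counts for N = 327 under a 1:2:1 ratio (total parts = 4):
  dark-blue: 327 × 1/4 = 81.75
  light-blue: 327 × 2/4 = 163.5
  white: 327 × 1/4 = 81.75
χ² = Σ (O − E)² / E
  dark-blue: (77 − 81.75)² / 81.75 = 0.2760
  light-blue: (171 − 163.5)² / 163.5 = 0.3440
  white: (79 − 81.75)² / 81.75 = 0.0925
χ² = 0.2760 + 0.3440 + 0.0925 = 0.7125 ≈ 0.713
Degrees of freedom = 3 − 1 = 2; critical value at α = 0.01 is 9.21.
Since 0.713 < 9.21, we fail to reject the null hypothesis — the data are consistent with the 1:2:1 ratio.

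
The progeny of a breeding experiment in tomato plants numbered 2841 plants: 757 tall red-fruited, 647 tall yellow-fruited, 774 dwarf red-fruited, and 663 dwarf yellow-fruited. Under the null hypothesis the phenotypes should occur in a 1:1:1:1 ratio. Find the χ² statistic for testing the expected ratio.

Total ratio parts = 4. Expected numbers out of 2841:
  tall red-fruited: 2841 × 1/4 = 710.25
  tall yellow-fruited: 2841 × 1/4 = 710.25
  dwarf red-fruited: 2841 × 1/4 = 710.25
  dwarf yellow-fruited: 2841 × 1/4 = 710.25
χ² = Σ (O − E)² / E
  tall red-fruited: (757 − 710.25)² / 710.25 = 3.0772
  tall yellow-fruited: (647 − 710.25)² / 710.25 = 5.6326
  dwarf red-fruited: (774 − 710.25)² / 710.25 = 5.7220
  dwarf yellow-fruited: (663 − 710.25)² / 710.25 = 3.1433
χ² = 3.0772 + 5.6326 + 5.7220 + 3.1433 = 17.5751 ≈ 17.575

17.575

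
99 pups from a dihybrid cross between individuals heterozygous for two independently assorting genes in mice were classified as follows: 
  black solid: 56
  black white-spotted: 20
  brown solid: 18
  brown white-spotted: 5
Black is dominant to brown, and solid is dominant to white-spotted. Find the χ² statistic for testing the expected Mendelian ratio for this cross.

0.358

A dihybrid F₂ with independent assortment and complete dominance at both loci gives a 9:3:3:1 phenotypic ratio.
Under the 9:3:3:1 hypothesis (Σ ratio = 16, N = 99):
  black solid: 99 × 9/16 = 55.6875
  black white-spotted: 99 × 3/16 = 18.5625
  brown solid: 99 × 3/16 = 18.5625
  brown white-spotted: 99 × 1/16 = 6.1875
χ² = Σ (O − E)² / E
  black solid: (56 − 55.6875)² / 55.6875 = 0.0018
  black white-spotted: (20 − 18.5625)² / 18.5625 = 0.1113
  brown solid: (18 − 18.5625)² / 18.5625 = 0.0170
  brown white-spotted: (5 − 6.1875)² / 6.1875 = 0.2279
χ² = 0.0018 + 0.1113 + 0.0170 + 0.2279 = 0.358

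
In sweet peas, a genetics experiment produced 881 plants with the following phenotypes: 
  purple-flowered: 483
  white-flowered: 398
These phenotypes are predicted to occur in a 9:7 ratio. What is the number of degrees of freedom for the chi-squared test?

1

A goodness-of-fit test with 2 phenotype classes has df = 2 − 1 = 1.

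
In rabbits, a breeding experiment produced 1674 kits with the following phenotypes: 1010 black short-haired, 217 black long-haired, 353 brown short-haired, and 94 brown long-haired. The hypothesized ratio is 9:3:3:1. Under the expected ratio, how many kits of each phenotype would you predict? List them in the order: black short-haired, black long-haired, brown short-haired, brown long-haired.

Total ratio parts = 16. Expected numbers out of 1674:
  black short-haired: 1674 × 9/16 = 941.625
  black long-haired: 1674 × 3/16 = 313.875
  brown short-haired: 1674 × 3/16 = 313.875
  brown long-haired: 1674 × 1/16 = 104.625

941.625, 313.875, 313.875, 104.625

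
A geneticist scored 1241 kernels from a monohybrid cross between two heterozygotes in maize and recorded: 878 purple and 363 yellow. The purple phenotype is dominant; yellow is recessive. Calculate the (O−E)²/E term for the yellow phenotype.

For a monohybrid cross between heterozygotes with complete dominance, the expected phenotypic ratio is 3:1.
Under the 3:1 hypothesis (Σ ratio = 4, N = 1241):
  purple: 1241 × 3/4 = 930.75
  yellow: 1241 × 1/4 = 310.25
Contribution of yellow: (363 − 310.25)² / 310.25 = 8.9688

8.969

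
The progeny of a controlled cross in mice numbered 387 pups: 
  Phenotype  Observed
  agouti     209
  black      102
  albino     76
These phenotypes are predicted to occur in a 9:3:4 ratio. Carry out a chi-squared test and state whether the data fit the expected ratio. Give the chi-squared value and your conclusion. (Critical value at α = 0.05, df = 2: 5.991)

16.739; not consistent

Total ratio parts = 16. Expected numbers out of 387:
  agouti: 387 × 9/16 = 217.6875
  black: 387 × 3/16 = 72.5625
  albino: 387 × 4/16 = 96.75
χ² = Σ (O − E)² / E
  agouti: (209 − 217.6875)² / 217.6875 = 0.3467
  black: (102 − 72.5625)² / 72.5625 = 11.9423
  albino: (76 − 96.75)² / 96.75 = 4.4503
χ² = 0.3467 + 11.9423 + 4.4503 = 16.7393 ≈ 16.739
Degrees of freedom = 3 − 1 = 2; critical value at α = 0.05 is 5.991.
Since 16.739 > 5.991, we reject the null hypothesis — the data do not fit the 9:3:4 ratio.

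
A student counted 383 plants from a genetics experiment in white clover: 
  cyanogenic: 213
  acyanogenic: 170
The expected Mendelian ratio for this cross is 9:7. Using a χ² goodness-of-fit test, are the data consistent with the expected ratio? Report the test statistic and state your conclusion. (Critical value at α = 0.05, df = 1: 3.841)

Total ratio parts = 16. Expected numbers out of 383:
  cyanogenic: 383 × 9/16 = 215.4375
  acyanogenic: 383 × 7/16 = 167.5625
χ² = Σ (O − E)² / E
  cyanogenic: (213 − 215.4375)² / 215.4375 = 0.0276
  acyanogenic: (170 − 167.5625)² / 167.5625 = 0.0355
χ² = 0.0276 + 0.0355 = 0.0631 ≈ 0.063
Degrees of freedom = 2 − 1 = 1; critical value at α = 0.05 is 3.841.
Since 0.063 < 3.841, we fail to reject the null hypothesis — the data are consistent with the 9:7 ratio.

0.063; consistent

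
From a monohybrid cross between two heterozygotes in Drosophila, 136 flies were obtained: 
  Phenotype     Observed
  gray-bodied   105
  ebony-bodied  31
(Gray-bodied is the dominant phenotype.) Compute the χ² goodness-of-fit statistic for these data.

For a monohybrid cross between heterozygotes with complete dominance, the expected phenotypic ratio is 3:1.
Under the 3:1 hypothesis (Σ ratio = 4, N = 136):
  gray-bodied: 136 × 3/4 = 102
  ebony-bodied: 136 × 1/4 = 34
χ² = Σ (O − E)² / E
  gray-bodied: (105 − 102)² / 102 = 0.0882
  ebony-bodied: (31 − 34)² / 34 = 0.2647
χ² = 0.0882 + 0.2647 = 0.3529 ≈ 0.353

0.353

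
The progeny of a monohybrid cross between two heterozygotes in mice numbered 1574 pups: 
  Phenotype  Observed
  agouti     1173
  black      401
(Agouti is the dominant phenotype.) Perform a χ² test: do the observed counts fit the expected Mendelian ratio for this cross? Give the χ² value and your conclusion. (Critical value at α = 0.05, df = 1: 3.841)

0.191; consistent

For a monohybrid cross between heterozygotes with complete dominance, the expected phenotypic ratio is 3:1.
Expected counts for N = 1574 under a 3:1 ratio (total parts = 4):
  agouti: 1574 × 3/4 = 1180.5
  black: 1574 × 1/4 = 393.5
χ² = Σ (O − E)² / E
  agouti: (1173 − 1180.5)² / 1180.5 = 0.0476
  black: (401 − 393.5)² / 393.5 = 0.1429
χ² = 0.0476 + 0.1429 = 0.1905 ≈ 0.191
Degrees of freedom = 2 − 1 = 1; critical value at α = 0.05 is 3.841.
Since 0.191 < 3.841, we fail to reject the null hypothesis — the data are consistent with the 3:1 ratio.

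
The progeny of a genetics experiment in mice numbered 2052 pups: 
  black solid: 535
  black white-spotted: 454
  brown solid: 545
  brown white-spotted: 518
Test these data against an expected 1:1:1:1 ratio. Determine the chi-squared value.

9.774

Total ratio parts = 4. Expected numbers out of 2052:
  black solid: 2052 × 1/4 = 513
  black white-spotted: 2052 × 1/4 = 513
  brown solid: 2052 × 1/4 = 513
  brown white-spotted: 2052 × 1/4 = 513
χ² = Σ (O − E)² / E
  black solid: (535 − 513)² / 513 = 0.9435
  black white-spotted: (454 − 513)² / 513 = 6.7856
  brown solid: (545 − 513)² / 513 = 1.9961
  brown white-spotted: (518 − 513)² / 513 = 0.0487
χ² = 0.9435 + 6.7856 + 1.9961 + 0.0487 = 9.7739 ≈ 9.774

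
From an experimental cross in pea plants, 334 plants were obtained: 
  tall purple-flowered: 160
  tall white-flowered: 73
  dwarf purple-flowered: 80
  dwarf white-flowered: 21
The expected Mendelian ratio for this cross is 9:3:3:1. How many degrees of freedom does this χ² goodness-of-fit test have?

A goodness-of-fit test with 4 phenotype classes has df = 4 − 1 = 3.

3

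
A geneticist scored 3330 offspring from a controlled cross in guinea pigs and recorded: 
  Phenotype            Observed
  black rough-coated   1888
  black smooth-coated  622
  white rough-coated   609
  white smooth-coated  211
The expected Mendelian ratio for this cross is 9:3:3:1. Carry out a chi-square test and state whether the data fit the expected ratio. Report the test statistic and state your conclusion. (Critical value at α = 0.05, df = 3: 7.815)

0.545; consistent

Under the 9:3:3:1 hypothesis (Σ ratio = 16, N = 3330):
  black rough-coated: 3330 × 9/16 = 1873.125
  black smooth-coated: 3330 × 3/16 = 624.375
  white rough-coated: 3330 × 3/16 = 624.375
  white smooth-coated: 3330 × 1/16 = 208.125
χ² = Σ (O − E)² / E
  black rough-coated: (1888 − 1873.125)² / 1873.125 = 0.1181
  black smooth-coated: (622 − 624.375)² / 624.375 = 0.0090
  white rough-coated: (609 − 624.375)² / 624.375 = 0.3786
  white smooth-coated: (211 − 208.125)² / 208.125 = 0.0397
χ² = 0.1181 + 0.0090 + 0.3786 + 0.0397 = 0.5454 ≈ 0.545
Degrees of freedom = 4 − 1 = 3; critical value at α = 0.05 is 7.815.
Since 0.545 < 7.815, we fail to reject the null hypothesis — the data are consistent with the 9:3:3:1 ratio.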